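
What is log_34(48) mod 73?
46

Baby-step giant-step with step n = ⌈√73⌉ = 9.
Baby steps 34^j mod 73 (j:value) for j=0..8: 0:1, 1:34, 2:61, 3:30, 4:71, 5:5, 6:24, 7:13, 8:4.
Giant-step multiplier: 34^(-9) ≡ 34^(72-9) = 34^63 ≡ 51 (mod 73).
Giant steps γ_i = 48·51^i mod 73: γ_0=48, γ_1=39, γ_2=18, γ_3=42, γ_4=25, γ_5=34 (in table at j=1).
x = i·n + j = 5·9 + 1 = 46.
Check: 34^46 ≡ 48 (mod 73).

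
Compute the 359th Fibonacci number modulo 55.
1

Matrix identity: Q^n = [[F_(n+1), F_n], [F_n, F_(n-1)]] with Q = [[1,1],[1,0]].
n = 359 = 101100111₂. Square-and-multiply, entries mod 55:
Q^1 = [[1,1],[1,0]]
Q^2 = (Q^1)² = [[2,1],[1,1]]
Q^5 = (Q^2)²·Q = [[8,5],[5,3]]
Q^11 = (Q^5)²·Q = [[34,34],[34,0]]
Q^22 = (Q^11)² = [[2,1],[1,1]]
Q^44 = (Q^22)² = [[5,3],[3,2]]
Q^89 = (Q^44)²·Q = [[0,34],[34,21]]
Q^179 = (Q^89)²·Q = [[0,1],[1,54]]
Q^359 = (Q^179)²·Q = [[0,1],[1,54]]
F_359 mod 55 = Q^359[0][1] = 1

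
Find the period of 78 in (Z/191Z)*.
95

191 is prime, so ord(78) divides φ(191) = 190.
Divisors of 190: 1, 2, 5, 10, 19, 38, 95, 190.
Repeated squaring: 78^1 ≡ 78, 78^2 ≡ 163, 78^4 ≡ 20, 78^8 ≡ 18, 78^16 ≡ 133, 78^32 ≡ 117, 78^64 ≡ 128, 78^128 ≡ 149 (mod 191).
Test 78^d mod 191 for each divisor d in increasing order:
78^1 ≡ 78
78^2 ≡ 163
78^5 = 78^4·78^1 ≡ 32
78^10 = 78^8·78^2 ≡ 69
78^19 = 78^16·78^2·78^1 ≡ 39
78^38 = 78^32·78^4·78^2 ≡ 184
78^95 = 78^64·78^16·78^8·78^4·78^2·78^1 ≡ 1  ← first divisor giving 1
The order is 95.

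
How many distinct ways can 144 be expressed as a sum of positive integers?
22540654445

p(n) counts ways to write n as a sum of positive integers (order ignored).
Euler's pentagonal recurrence: p(k) = p(k-1) + p(k-2) - p(k-5) - p(k-7) + p(k-12) + p(k-15) - ... (offsets j(3j∓1)/2, signs ++--, p(0)=1, p(<0)=0).
DP table for k = 0..143: p(0)=1, p(1)=1, p(2)=2, p(3)=3, p(4)=5, p(5)=7, p(6)=11, p(7)=15, p(8)=22, p(9)=30, p(10)=42, p(11)=56, p(12)=77, p(13)=101, p(14)=135, p(15)=176, p(16)=231, p(17)=297, p(18)=385, p(19)=490, p(20)=627, p(21)=792, p(22)=1002, p(23)=1255, p(24)=1575, p(25)=1958, p(26)=2436, p(27)=3010, p(28)=3718, p(29)=4565, p(30)=5604, p(31)=6842, p(32)=8349, p(33)=10143, p(34)=12310, p(35)=14883, p(36)=17977, p(37)=21637, p(38)=26015, p(39)=31185, p(40)=37338, p(41)=44583, p(42)=53174, p(43)=63261, p(44)=75175, p(45)=89134, p(46)=105558, p(47)=124754, p(48)=147273, p(49)=173525, p(50)=204226, p(51)=239943, p(52)=281589, p(53)=329931, p(54)=386155, p(55)=451276, p(56)=526823, p(57)=614154, p(58)=715220, p(59)=831820, p(60)=966467, p(61)=1121505, p(62)=1300156, p(63)=1505499, p(64)=1741630, p(65)=2012558, p(66)=2323520, p(67)=2679689, p(68)=3087735, p(69)=3554345, p(70)=4087968, p(71)=4697205, p(72)=5392783, p(73)=6185689, p(74)=7089500, p(75)=8118264, p(76)=9289091, p(77)=10619863, p(78)=12132164, p(79)=13848650, p(80)=15796476, p(81)=18004327, p(82)=20506255, p(83)=23338469, p(84)=26543660, p(85)=30167357, p(86)=34262962, p(87)=38887673, p(88)=44108109, p(89)=49995925, p(90)=56634173, p(91)=64112359, p(92)=72533807, p(93)=82010177, p(94)=92669720, p(95)=104651419, p(96)=118114304, p(97)=133230930, p(98)=150198136, p(99)=169229875, p(100)=190569292, p(101)=214481126, p(102)=241265379, p(103)=271248950, p(104)=304801365, p(105)=342325709, p(106)=384276336, p(107)=431149389, p(108)=483502844, p(109)=541946240, p(110)=607163746, p(111)=679903203, p(112)=761002156, p(113)=851376628, p(114)=952050665, p(115)=1064144451, p(116)=1188908248, p(117)=1327710076, p(118)=1482074143, p(119)=1653668665, p(120)=1844349560, p(121)=2056148051, p(122)=2291320912, p(123)=2552338241, p(124)=2841940500, p(125)=3163127352, p(126)=3519222692, p(127)=3913864295, p(128)=4351078600, p(129)=4835271870, p(130)=5371315400, p(131)=5964539504, p(132)=6620830889, p(133)=7346629512, p(134)=8149040695, p(135)=9035836076, p(136)=10015581680, p(137)=11097645016, p(138)=12292341831, p(139)=13610949895, p(140)=15065878135, p(141)=16670689208, p(142)=18440293320, p(143)=20390982757.
Final step: p(144) = p(143) + p(142) - p(139) - p(137) + p(132) + p(129) - p(122) - p(118) + p(109) + p(104) - p(93) - p(87) + p(74) + p(67) - p(52) - p(44) + p(27) + p(18)
= 20390982757 + 18440293320 - 13610949895 - 11097645016 + 6620830889 + 4835271870 - 2291320912 - 1482074143 + 541946240 + 304801365 - 82010177 - 38887673 + 7089500 + 2679689 - 281589 - 75175 + 3010 + 385
= 22540654445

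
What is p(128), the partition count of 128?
4351078600

p(n) counts ways to write n as a sum of positive integers (order ignored).
Euler's pentagonal recurrence: p(k) = p(k-1) + p(k-2) - p(k-5) - p(k-7) + p(k-12) + p(k-15) - ... (offsets j(3j∓1)/2, signs ++--, p(0)=1, p(<0)=0).
DP table for k = 0..127: p(0)=1, p(1)=1, p(2)=2, p(3)=3, p(4)=5, p(5)=7, p(6)=11, p(7)=15, p(8)=22, p(9)=30, p(10)=42, p(11)=56, p(12)=77, p(13)=101, p(14)=135, p(15)=176, p(16)=231, p(17)=297, p(18)=385, p(19)=490, p(20)=627, p(21)=792, p(22)=1002, p(23)=1255, p(24)=1575, p(25)=1958, p(26)=2436, p(27)=3010, p(28)=3718, p(29)=4565, p(30)=5604, p(31)=6842, p(32)=8349, p(33)=10143, p(34)=12310, p(35)=14883, p(36)=17977, p(37)=21637, p(38)=26015, p(39)=31185, p(40)=37338, p(41)=44583, p(42)=53174, p(43)=63261, p(44)=75175, p(45)=89134, p(46)=105558, p(47)=124754, p(48)=147273, p(49)=173525, p(50)=204226, p(51)=239943, p(52)=281589, p(53)=329931, p(54)=386155, p(55)=451276, p(56)=526823, p(57)=614154, p(58)=715220, p(59)=831820, p(60)=966467, p(61)=1121505, p(62)=1300156, p(63)=1505499, p(64)=1741630, p(65)=2012558, p(66)=2323520, p(67)=2679689, p(68)=3087735, p(69)=3554345, p(70)=4087968, p(71)=4697205, p(72)=5392783, p(73)=6185689, p(74)=7089500, p(75)=8118264, p(76)=9289091, p(77)=10619863, p(78)=12132164, p(79)=13848650, p(80)=15796476, p(81)=18004327, p(82)=20506255, p(83)=23338469, p(84)=26543660, p(85)=30167357, p(86)=34262962, p(87)=38887673, p(88)=44108109, p(89)=49995925, p(90)=56634173, p(91)=64112359, p(92)=72533807, p(93)=82010177, p(94)=92669720, p(95)=104651419, p(96)=118114304, p(97)=133230930, p(98)=150198136, p(99)=169229875, p(100)=190569292, p(101)=214481126, p(102)=241265379, p(103)=271248950, p(104)=304801365, p(105)=342325709, p(106)=384276336, p(107)=431149389, p(108)=483502844, p(109)=541946240, p(110)=607163746, p(111)=679903203, p(112)=761002156, p(113)=851376628, p(114)=952050665, p(115)=1064144451, p(116)=1188908248, p(117)=1327710076, p(118)=1482074143, p(119)=1653668665, p(120)=1844349560, p(121)=2056148051, p(122)=2291320912, p(123)=2552338241, p(124)=2841940500, p(125)=3163127352, p(126)=3519222692, p(127)=3913864295.
Final step: p(128) = p(127) + p(126) - p(123) - p(121) + p(116) + p(113) - p(106) - p(102) + p(93) + p(88) - p(77) - p(71) + p(58) + p(51) - p(36) - p(28) + p(11) + p(2)
= 3913864295 + 3519222692 - 2552338241 - 2056148051 + 1188908248 + 851376628 - 384276336 - 241265379 + 82010177 + 44108109 - 10619863 - 4697205 + 715220 + 239943 - 17977 - 3718 + 56 + 2
= 4351078600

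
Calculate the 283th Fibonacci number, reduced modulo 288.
5

Matrix identity: Q^n = [[F_(n+1), F_n], [F_n, F_(n-1)]] with Q = [[1,1],[1,0]].
n = 283 = 100011011₂. Square-and-multiply, entries mod 288:
Q^1 = [[1,1],[1,0]]
Q^2 = (Q^1)² = [[2,1],[1,1]]
Q^4 = (Q^2)² = [[5,3],[3,2]]
Q^8 = (Q^4)² = [[34,21],[21,13]]
Q^17 = (Q^8)²·Q = [[280,157],[157,123]]
Q^35 = (Q^17)²·Q = [[144,233],[233,199]]
Q^70 = (Q^35)² = [[145,143],[143,2]]
Q^141 = (Q^70)²·Q = [[287,2],[2,285]]
Q^283 = (Q^141)²·Q = [[285,5],[5,280]]
F_283 mod 288 = Q^283[0][1] = 5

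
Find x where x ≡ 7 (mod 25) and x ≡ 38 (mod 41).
407

Using Chinese Remainder Theorem:
M = 25 × 41 = 1025
M1 = 41, M2 = 25
y1 = 41^(-1) mod 25 = 11
y2 = 25^(-1) mod 41 = 23
x = (7×41×11 + 38×25×23) mod 1025 = 407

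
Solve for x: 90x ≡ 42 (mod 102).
x ≡ 5 (mod 17)

gcd(90, 102) = 6, which divides 42, so solutions exist.
Divide through by 6: 15x ≡ 7 (mod 17).
Find 15^(-1) mod 17 by the extended Euclidean algorithm:
17 = 1 × 15 + 2  ⟹  2 = (1)·17 + (-1)·15
15 = 7 × 2 + 1  ⟹  1 = (-7)·17 + (8)·15
So (8)·15 ≡ 1 (mod 17), i.e. 15^(-1) ≡ 8 (mod 17).
x ≡ 8 × 7 = 56 ≡ 5 (mod 17).
Check: 90 × 5 = 450 ≡ 42 (mod 102).
x ≡ 5 (mod 17), giving 6 solutions mod 102.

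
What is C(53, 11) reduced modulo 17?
0

Using Lucas' theorem:
Write n=53 and k=11 in base 17:
n in base 17: [3, 2]
k in base 17: [0, 11]
C(53,11) mod 17 = ∏ C(n_i, k_i) mod 17
Digit binomials (mod 17): C(3,0) = 1; C(2,11) = 0 (k_i > n_i)
Product: 1 × 0 = 0 ≡ 0 (mod 17)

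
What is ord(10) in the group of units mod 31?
15

31 is prime, so ord(10) divides φ(31) = 30.
Divisors of 30: 1, 2, 3, 5, 6, 10, 15, 30.
Repeated squaring: 10^1 ≡ 10, 10^2 ≡ 7, 10^4 ≡ 18, 10^8 ≡ 14, 10^16 ≡ 10 (mod 31).
Test 10^d mod 31 for each divisor d in increasing order:
10^1 ≡ 10
10^2 ≡ 7
10^3 = 10^2·10^1 ≡ 8
10^5 = 10^4·10^1 ≡ 25
10^6 = 10^4·10^2 ≡ 2
10^10 = 10^8·10^2 ≡ 5
10^15 = 10^8·10^4·10^2·10^1 ≡ 1  ← first divisor giving 1
The order is 15.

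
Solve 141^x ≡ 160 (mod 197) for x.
194

Baby-step giant-step with step n = ⌈√197⌉ = 15.
Baby steps 141^j mod 197 (j:value) for j=0..14: 0:1, 1:141, 2:181, 3:108, 4:59, 5:45, 6:41, 7:68, 8:132, 9:94, 10:55, 11:72, 12:105, 13:30, 14:93.
Giant-step multiplier: 141^(-15) ≡ 141^(196-15) = 141^181 ≡ 71 (mod 197).
Giant steps γ_i = 160·71^i mod 197: γ_0=160, γ_1=131, γ_2=42, γ_3=27, γ_4=144, γ_5=177, γ_6=156, γ_7=44, γ_8=169, γ_9=179, γ_10=101, γ_11=79, γ_12=93 (in table at j=14).
x = i·n + j = 12·15 + 14 = 194.
Check: 141^194 ≡ 160 (mod 197).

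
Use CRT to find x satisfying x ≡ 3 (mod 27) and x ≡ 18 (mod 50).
1218

Using Chinese Remainder Theorem:
M = 27 × 50 = 1350
M1 = 50, M2 = 27
y1 = 50^(-1) mod 27 = 20
y2 = 27^(-1) mod 50 = 13
x = (3×50×20 + 18×27×13) mod 1350 = 1218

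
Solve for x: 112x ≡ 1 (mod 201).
70

gcd(112, 201) = 1, so the inverse exists.
Extended Euclidean algorithm on (201, 112):
201 = 1 × 112 + 89  ⟹  89 = (1)·201 + (-1)·112
112 = 1 × 89 + 23  ⟹  23 = (-1)·201 + (2)·112
89 = 3 × 23 + 20  ⟹  20 = (4)·201 + (-7)·112
23 = 1 × 20 + 3  ⟹  3 = (-5)·201 + (9)·112
20 = 6 × 3 + 2  ⟹  2 = (34)·201 + (-61)·112
3 = 1 × 2 + 1  ⟹  1 = (-39)·201 + (70)·112
So (70)·112 ≡ 1 (mod 201), i.e. 112^(-1) ≡ 70 (mod 201).
Check: 112 × 70 = 7840 ≡ 1 (mod 201)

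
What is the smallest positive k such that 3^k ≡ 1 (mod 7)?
6

7 is prime, so ord(3) divides φ(7) = 6.
Divisors of 6: 1, 2, 3, 6.
Repeated squaring: 3^1 ≡ 3, 3^2 ≡ 2, 3^4 ≡ 4 (mod 7).
Test 3^d mod 7 for each divisor d in increasing order:
3^1 ≡ 3
3^2 ≡ 2
3^3 = 3^2·3^1 ≡ 6
3^6 = 3^4·3^2 ≡ 1  ← first divisor giving 1
The order is 6.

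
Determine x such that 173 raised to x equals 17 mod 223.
210

Baby-step giant-step with step n = ⌈√223⌉ = 15.
Baby steps 173^j mod 223 (j:value) for j=0..14: 0:1, 1:173, 2:47, 3:103, 4:202, 5:158, 6:128, 7:67, 8:218, 9:27, 10:211, 11:154, 12:105, 13:102, 14:29.
Giant-step multiplier: 173^(-15) ≡ 173^(222-15) = 173^207 ≡ 221 (mod 223).
Giant steps γ_i = 17·221^i mod 223: γ_0=17, γ_1=189, γ_2=68, γ_3=87, γ_4=49, γ_5=125, γ_6=196, γ_7=54, γ_8=115, γ_9=216, γ_10=14, γ_11=195, γ_12=56, γ_13=111, γ_14=1 (in table at j=0).
x = i·n + j = 14·15 + 0 = 210.
Check: 173^210 ≡ 17 (mod 223).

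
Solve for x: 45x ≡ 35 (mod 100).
x ≡ 3 (mod 20)

gcd(45, 100) = 5, which divides 35, so solutions exist.
Divide through by 5: 9x ≡ 7 (mod 20).
Find 9^(-1) mod 20 by the extended Euclidean algorithm:
20 = 2 × 9 + 2  ⟹  2 = (1)·20 + (-2)·9
9 = 4 × 2 + 1  ⟹  1 = (-4)·20 + (9)·9
So (9)·9 ≡ 1 (mod 20), i.e. 9^(-1) ≡ 9 (mod 20).
x ≡ 9 × 7 = 63 ≡ 3 (mod 20).
Check: 45 × 3 = 135 ≡ 35 (mod 100).
x ≡ 3 (mod 20), giving 5 solutions mod 100.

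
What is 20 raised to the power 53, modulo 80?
0

Repeated squaring. Binary of 53 = 110101.
20^1 ≡ 20 (mod 80); 20^2 ≡ 0 (mod 80); 20^4 ≡ 0 (mod 80); 20^8 ≡ 0 (mod 80); 20^16 ≡ 0 (mod 80); 20^32 ≡ 0 (mod 80)
20^53 = 20^1 × 20^4 × 20^16 × 20^32 ≡ 0 (mod 80)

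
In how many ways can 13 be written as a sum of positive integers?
101

p(n) counts ways to write n as a sum of positive integers (order ignored).
Euler's pentagonal recurrence: p(k) = p(k-1) + p(k-2) - p(k-5) - p(k-7) + p(k-12) + p(k-15) - ... (offsets j(3j∓1)/2, signs ++--, p(0)=1, p(<0)=0).
DP table for k = 0..12: p(0)=1, p(1)=1, p(2)=2, p(3)=3, p(4)=5, p(5)=7, p(6)=11, p(7)=15, p(8)=22, p(9)=30, p(10)=42, p(11)=56, p(12)=77.
Final step: p(13) = p(12) + p(11) - p(8) - p(6) + p(1)
= 77 + 56 - 22 - 11 + 1
= 101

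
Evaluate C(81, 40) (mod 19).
3

Using Lucas' theorem:
Write n=81 and k=40 in base 19:
n in base 19: [4, 5]
k in base 19: [2, 2]
C(81,40) mod 19 = ∏ C(n_i, k_i) mod 19
Digit binomials (mod 19): C(4,2) = 6; C(5,2) = 10
Product: 6 × 10 = 60 ≡ 3 (mod 19)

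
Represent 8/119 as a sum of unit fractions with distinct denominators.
1/15 + 1/1785

Greedy algorithm:
8/119: ceiling(119/8) = 15, use 1/15
1/1785: ceiling(1785/1) = 1785, use 1/1785
Result: 8/119 = 1/15 + 1/1785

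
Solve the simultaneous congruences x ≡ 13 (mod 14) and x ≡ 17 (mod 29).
307

Using Chinese Remainder Theorem:
M = 14 × 29 = 406
M1 = 29, M2 = 14
y1 = 29^(-1) mod 14 = 1
y2 = 14^(-1) mod 29 = 27
x = (13×29×1 + 17×14×27) mod 406 = 307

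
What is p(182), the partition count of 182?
819876908323

p(n) counts ways to write n as a sum of positive integers (order ignored).
Euler's pentagonal recurrence: p(k) = p(k-1) + p(k-2) - p(k-5) - p(k-7) + p(k-12) + p(k-15) - ... (offsets j(3j∓1)/2, signs ++--, p(0)=1, p(<0)=0).
DP table for k = 0..181: p(0)=1, p(1)=1, p(2)=2, p(3)=3, p(4)=5, p(5)=7, p(6)=11, p(7)=15, p(8)=22, p(9)=30, p(10)=42, p(11)=56, p(12)=77, p(13)=101, p(14)=135, p(15)=176, p(16)=231, p(17)=297, p(18)=385, p(19)=490, p(20)=627, p(21)=792, p(22)=1002, p(23)=1255, p(24)=1575, p(25)=1958, p(26)=2436, p(27)=3010, p(28)=3718, p(29)=4565, p(30)=5604, p(31)=6842, p(32)=8349, p(33)=10143, p(34)=12310, p(35)=14883, p(36)=17977, p(37)=21637, p(38)=26015, p(39)=31185, p(40)=37338, p(41)=44583, p(42)=53174, p(43)=63261, p(44)=75175, p(45)=89134, p(46)=105558, p(47)=124754, p(48)=147273, p(49)=173525, p(50)=204226, p(51)=239943, p(52)=281589, p(53)=329931, p(54)=386155, p(55)=451276, p(56)=526823, p(57)=614154, p(58)=715220, p(59)=831820, p(60)=966467, p(61)=1121505, p(62)=1300156, p(63)=1505499, p(64)=1741630, p(65)=2012558, p(66)=2323520, p(67)=2679689, p(68)=3087735, p(69)=3554345, p(70)=4087968, p(71)=4697205, p(72)=5392783, p(73)=6185689, p(74)=7089500, p(75)=8118264, p(76)=9289091, p(77)=10619863, p(78)=12132164, p(79)=13848650, p(80)=15796476, p(81)=18004327, p(82)=20506255, p(83)=23338469, p(84)=26543660, p(85)=30167357, p(86)=34262962, p(87)=38887673, p(88)=44108109, p(89)=49995925, p(90)=56634173, p(91)=64112359, p(92)=72533807, p(93)=82010177, p(94)=92669720, p(95)=104651419, p(96)=118114304, p(97)=133230930, p(98)=150198136, p(99)=169229875, p(100)=190569292, p(101)=214481126, p(102)=241265379, p(103)=271248950, p(104)=304801365, p(105)=342325709, p(106)=384276336, p(107)=431149389, p(108)=483502844, p(109)=541946240, p(110)=607163746, p(111)=679903203, p(112)=761002156, p(113)=851376628, p(114)=952050665, p(115)=1064144451, p(116)=1188908248, p(117)=1327710076, p(118)=1482074143, p(119)=1653668665, p(120)=1844349560, p(121)=2056148051, p(122)=2291320912, p(123)=2552338241, p(124)=2841940500, p(125)=3163127352, p(126)=3519222692, p(127)=3913864295, p(128)=4351078600, p(129)=4835271870, p(130)=5371315400, p(131)=5964539504, p(132)=6620830889, p(133)=7346629512, p(134)=8149040695, p(135)=9035836076, p(136)=10015581680, p(137)=11097645016, p(138)=12292341831, p(139)=13610949895, p(140)=15065878135, p(141)=16670689208, p(142)=18440293320, p(143)=20390982757, p(144)=22540654445, p(145)=24908858009, p(146)=27517052599, p(147)=30388671978, p(148)=33549419497, p(149)=37027355200, p(150)=40853235313, p(151)=45060624582, p(152)=49686288421, p(153)=54770336324, p(154)=60356673280, p(155)=66493182097, p(156)=73232243759, p(157)=80630964769, p(158)=88751778802, p(159)=97662728555, p(160)=107438159466, p(161)=118159068427, p(162)=129913904637, p(163)=142798995930, p(164)=156919475295, p(165)=172389800255, p(166)=189334822579, p(167)=207890420102, p(168)=228204732751, p(169)=250438925115, p(170)=274768617130, p(171)=301384802048, p(172)=330495499613, p(173)=362326859895, p(174)=397125074750, p(175)=435157697830, p(176)=476715857290, p(177)=522115831195, p(178)=571701605655, p(179)=625846753120, p(180)=684957390936, p(181)=749474411781.
Final step: p(182) = p(181) + p(180) - p(177) - p(175) + p(170) + p(167) - p(160) - p(156) + p(147) + p(142) - p(131) - p(125) + p(112) + p(105) - p(90) - p(82) + p(65) + p(56) - p(37) - p(27) + p(6)
= 749474411781 + 684957390936 - 522115831195 - 435157697830 + 274768617130 + 207890420102 - 107438159466 - 73232243759 + 30388671978 + 18440293320 - 5964539504 - 3163127352 + 761002156 + 342325709 - 56634173 - 20506255 + 2012558 + 526823 - 21637 - 3010 + 11
= 819876908323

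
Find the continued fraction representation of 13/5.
[2; 1, 1, 2]

Euclidean algorithm steps:
13 = 2 × 5 + 3
5 = 1 × 3 + 2
3 = 1 × 2 + 1
2 = 2 × 1 + 0
Continued fraction: [2; 1, 1, 2]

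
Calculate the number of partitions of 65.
2012558

p(n) counts ways to write n as a sum of positive integers (order ignored).
Euler's pentagonal recurrence: p(k) = p(k-1) + p(k-2) - p(k-5) - p(k-7) + p(k-12) + p(k-15) - ... (offsets j(3j∓1)/2, signs ++--, p(0)=1, p(<0)=0).
DP table for k = 0..64: p(0)=1, p(1)=1, p(2)=2, p(3)=3, p(4)=5, p(5)=7, p(6)=11, p(7)=15, p(8)=22, p(9)=30, p(10)=42, p(11)=56, p(12)=77, p(13)=101, p(14)=135, p(15)=176, p(16)=231, p(17)=297, p(18)=385, p(19)=490, p(20)=627, p(21)=792, p(22)=1002, p(23)=1255, p(24)=1575, p(25)=1958, p(26)=2436, p(27)=3010, p(28)=3718, p(29)=4565, p(30)=5604, p(31)=6842, p(32)=8349, p(33)=10143, p(34)=12310, p(35)=14883, p(36)=17977, p(37)=21637, p(38)=26015, p(39)=31185, p(40)=37338, p(41)=44583, p(42)=53174, p(43)=63261, p(44)=75175, p(45)=89134, p(46)=105558, p(47)=124754, p(48)=147273, p(49)=173525, p(50)=204226, p(51)=239943, p(52)=281589, p(53)=329931, p(54)=386155, p(55)=451276, p(56)=526823, p(57)=614154, p(58)=715220, p(59)=831820, p(60)=966467, p(61)=1121505, p(62)=1300156, p(63)=1505499, p(64)=1741630.
Final step: p(65) = p(64) + p(63) - p(60) - p(58) + p(53) + p(50) - p(43) - p(39) + p(30) + p(25) - p(14) - p(8)
= 1741630 + 1505499 - 966467 - 715220 + 329931 + 204226 - 63261 - 31185 + 5604 + 1958 - 135 - 22
= 2012558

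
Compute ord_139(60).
46

139 is prime, so ord(60) divides φ(139) = 138.
Divisors of 138: 1, 2, 3, 6, 23, 46, 69, 138.
Repeated squaring: 60^1 ≡ 60, 60^2 ≡ 125, 60^4 ≡ 57, 60^8 ≡ 52, 60^16 ≡ 63, 60^32 ≡ 77, 60^64 ≡ 91, 60^128 ≡ 80 (mod 139).
Test 60^d mod 139 for each divisor d in increasing order:
60^1 ≡ 60
60^2 ≡ 125
60^3 = 60^2·60^1 ≡ 133
60^6 = 60^4·60^2 ≡ 36
60^23 = 60^16·60^4·60^2·60^1 ≡ 138
60^46 = 60^32·60^8·60^4·60^2 ≡ 1  ← first divisor giving 1
The order is 46.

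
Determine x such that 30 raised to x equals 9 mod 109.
28

Baby-step giant-step with step n = ⌈√109⌉ = 11.
Baby steps 30^j mod 109 (j:value) for j=0..10: 0:1, 1:30, 2:28, 3:77, 4:21, 5:85, 6:43, 7:91, 8:5, 9:41, 10:31.
Giant-step multiplier: 30^(-11) ≡ 30^(108-11) = 30^97 ≡ 47 (mod 109).
Giant steps γ_i = 9·47^i mod 109: γ_0=9, γ_1=96, γ_2=43 (in table at j=6).
x = i·n + j = 2·11 + 6 = 28.
Check: 30^28 ≡ 9 (mod 109).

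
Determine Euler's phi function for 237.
156

237 = 3 × 79
φ(n) = n × ∏(1 - 1/p) for each prime p dividing n
φ(237) = 237 × (1 - 1/3) × (1 - 1/79) = 156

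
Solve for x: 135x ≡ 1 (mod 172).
79

gcd(135, 172) = 1, so the inverse exists.
Extended Euclidean algorithm on (172, 135):
172 = 1 × 135 + 37  ⟹  37 = (1)·172 + (-1)·135
135 = 3 × 37 + 24  ⟹  24 = (-3)·172 + (4)·135
37 = 1 × 24 + 13  ⟹  13 = (4)·172 + (-5)·135
24 = 1 × 13 + 11  ⟹  11 = (-7)·172 + (9)·135
13 = 1 × 11 + 2  ⟹  2 = (11)·172 + (-14)·135
11 = 5 × 2 + 1  ⟹  1 = (-62)·172 + (79)·135
So (79)·135 ≡ 1 (mod 172), i.e. 135^(-1) ≡ 79 (mod 172).
Check: 135 × 79 = 10665 ≡ 1 (mod 172)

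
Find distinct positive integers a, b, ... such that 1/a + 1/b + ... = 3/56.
1/19 + 1/1064

Greedy algorithm:
3/56: ceiling(56/3) = 19, use 1/19
1/1064: ceiling(1064/1) = 1064, use 1/1064
Result: 3/56 = 1/19 + 1/1064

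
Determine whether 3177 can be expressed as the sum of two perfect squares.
24² + 51² (a=24, b=51)

Factorization: 3177 = 3^2 × 353
By Fermat: n is sum of two squares iff every prime p ≡ 3 (mod 4) appears to even power.
All primes ≡ 3 (mod 4) appear to even power.
Search a = 0, 1, 2, … for 3177 - a² a perfect square: first hit at a = 24: 3177 - 576 = 2601 = 51².
3177 = 24² + 51² = 576 + 2601 ✓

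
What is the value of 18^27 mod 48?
0

Repeated squaring. Binary of 27 = 11011.
18^1 ≡ 18 (mod 48); 18^2 ≡ 36 (mod 48); 18^4 ≡ 0 (mod 48); 18^8 ≡ 0 (mod 48); 18^16 ≡ 0 (mod 48)
18^27 = 18^1 × 18^2 × 18^8 × 18^16 ≡ 0 (mod 48)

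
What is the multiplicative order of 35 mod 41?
40

41 is prime, so ord(35) divides φ(41) = 40.
Divisors of 40: 1, 2, 4, 5, 8, 10, 20, 40.
Repeated squaring: 35^1 ≡ 35, 35^2 ≡ 36, 35^4 ≡ 25, 35^8 ≡ 10, 35^16 ≡ 18, 35^32 ≡ 37 (mod 41).
Test 35^d mod 41 for each divisor d in increasing order:
35^1 ≡ 35
35^2 ≡ 36
35^4 ≡ 25
35^5 = 35^4·35^1 ≡ 14
35^8 ≡ 10
35^10 = 35^8·35^2 ≡ 32
35^20 = 35^16·35^4 ≡ 40
35^40 = 35^32·35^8 ≡ 1  ← first divisor giving 1
The order is 40.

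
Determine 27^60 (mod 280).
1

Repeated squaring. Binary of 60 = 111100.
27^1 ≡ 27 (mod 280); 27^2 ≡ 169 (mod 280); 27^4 ≡ 1 (mod 280); 27^8 ≡ 1 (mod 280); 27^16 ≡ 1 (mod 280); 27^32 ≡ 1 (mod 280)
27^60 = 27^4 × 27^8 × 27^16 × 27^32 ≡ 1 (mod 280)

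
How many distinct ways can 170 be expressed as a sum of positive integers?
274768617130

p(n) counts ways to write n as a sum of positive integers (order ignored).
Euler's pentagonal recurrence: p(k) = p(k-1) + p(k-2) - p(k-5) - p(k-7) + p(k-12) + p(k-15) - ... (offsets j(3j∓1)/2, signs ++--, p(0)=1, p(<0)=0).
DP table for k = 0..169: p(0)=1, p(1)=1, p(2)=2, p(3)=3, p(4)=5, p(5)=7, p(6)=11, p(7)=15, p(8)=22, p(9)=30, p(10)=42, p(11)=56, p(12)=77, p(13)=101, p(14)=135, p(15)=176, p(16)=231, p(17)=297, p(18)=385, p(19)=490, p(20)=627, p(21)=792, p(22)=1002, p(23)=1255, p(24)=1575, p(25)=1958, p(26)=2436, p(27)=3010, p(28)=3718, p(29)=4565, p(30)=5604, p(31)=6842, p(32)=8349, p(33)=10143, p(34)=12310, p(35)=14883, p(36)=17977, p(37)=21637, p(38)=26015, p(39)=31185, p(40)=37338, p(41)=44583, p(42)=53174, p(43)=63261, p(44)=75175, p(45)=89134, p(46)=105558, p(47)=124754, p(48)=147273, p(49)=173525, p(50)=204226, p(51)=239943, p(52)=281589, p(53)=329931, p(54)=386155, p(55)=451276, p(56)=526823, p(57)=614154, p(58)=715220, p(59)=831820, p(60)=966467, p(61)=1121505, p(62)=1300156, p(63)=1505499, p(64)=1741630, p(65)=2012558, p(66)=2323520, p(67)=2679689, p(68)=3087735, p(69)=3554345, p(70)=4087968, p(71)=4697205, p(72)=5392783, p(73)=6185689, p(74)=7089500, p(75)=8118264, p(76)=9289091, p(77)=10619863, p(78)=12132164, p(79)=13848650, p(80)=15796476, p(81)=18004327, p(82)=20506255, p(83)=23338469, p(84)=26543660, p(85)=30167357, p(86)=34262962, p(87)=38887673, p(88)=44108109, p(89)=49995925, p(90)=56634173, p(91)=64112359, p(92)=72533807, p(93)=82010177, p(94)=92669720, p(95)=104651419, p(96)=118114304, p(97)=133230930, p(98)=150198136, p(99)=169229875, p(100)=190569292, p(101)=214481126, p(102)=241265379, p(103)=271248950, p(104)=304801365, p(105)=342325709, p(106)=384276336, p(107)=431149389, p(108)=483502844, p(109)=541946240, p(110)=607163746, p(111)=679903203, p(112)=761002156, p(113)=851376628, p(114)=952050665, p(115)=1064144451, p(116)=1188908248, p(117)=1327710076, p(118)=1482074143, p(119)=1653668665, p(120)=1844349560, p(121)=2056148051, p(122)=2291320912, p(123)=2552338241, p(124)=2841940500, p(125)=3163127352, p(126)=3519222692, p(127)=3913864295, p(128)=4351078600, p(129)=4835271870, p(130)=5371315400, p(131)=5964539504, p(132)=6620830889, p(133)=7346629512, p(134)=8149040695, p(135)=9035836076, p(136)=10015581680, p(137)=11097645016, p(138)=12292341831, p(139)=13610949895, p(140)=15065878135, p(141)=16670689208, p(142)=18440293320, p(143)=20390982757, p(144)=22540654445, p(145)=24908858009, p(146)=27517052599, p(147)=30388671978, p(148)=33549419497, p(149)=37027355200, p(150)=40853235313, p(151)=45060624582, p(152)=49686288421, p(153)=54770336324, p(154)=60356673280, p(155)=66493182097, p(156)=73232243759, p(157)=80630964769, p(158)=88751778802, p(159)=97662728555, p(160)=107438159466, p(161)=118159068427, p(162)=129913904637, p(163)=142798995930, p(164)=156919475295, p(165)=172389800255, p(166)=189334822579, p(167)=207890420102, p(168)=228204732751, p(169)=250438925115.
Final step: p(170) = p(169) + p(168) - p(165) - p(163) + p(158) + p(155) - p(148) - p(144) + p(135) + p(130) - p(119) - p(113) + p(100) + p(93) - p(78) - p(70) + p(53) + p(44) - p(25) - p(15)
= 250438925115 + 228204732751 - 172389800255 - 142798995930 + 88751778802 + 66493182097 - 33549419497 - 22540654445 + 9035836076 + 5371315400 - 1653668665 - 851376628 + 190569292 + 82010177 - 12132164 - 4087968 + 329931 + 75175 - 1958 - 176
= 274768617130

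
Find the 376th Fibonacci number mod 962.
885

Matrix identity: Q^n = [[F_(n+1), F_n], [F_n, F_(n-1)]] with Q = [[1,1],[1,0]].
n = 376 = 101111000₂. Square-and-multiply, entries mod 962:
Q^1 = [[1,1],[1,0]]
Q^2 = (Q^1)² = [[2,1],[1,1]]
Q^5 = (Q^2)²·Q = [[8,5],[5,3]]
Q^11 = (Q^5)²·Q = [[144,89],[89,55]]
Q^23 = (Q^11)²·Q = [[192,759],[759,395]]
Q^47 = (Q^23)²·Q = [[278,151],[151,127]]
Q^94 = (Q^47)² = [[37,549],[549,450]]
Q^188 = (Q^94)² = [[702,889],[889,775]]
Q^376 = (Q^188)² = [[779,885],[885,856]]
F_376 mod 962 = Q^376[0][1] = 885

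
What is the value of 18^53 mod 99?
90

Repeated squaring. Binary of 53 = 110101.
18^1 ≡ 18 (mod 99); 18^2 ≡ 27 (mod 99); 18^4 ≡ 36 (mod 99); 18^8 ≡ 9 (mod 99); 18^16 ≡ 81 (mod 99); 18^32 ≡ 27 (mod 99)
18^53 = 18^1 × 18^4 × 18^16 × 18^32 ≡ 90 (mod 99)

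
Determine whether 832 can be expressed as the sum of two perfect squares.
16² + 24² (a=16, b=24)

Factorization: 832 = 2^6 × 13
By Fermat: n is sum of two squares iff every prime p ≡ 3 (mod 4) appears to even power.
All primes ≡ 3 (mod 4) appear to even power.
Search a = 0, 1, 2, … for 832 - a² a perfect square: first hit at a = 16: 832 - 256 = 576 = 24².
832 = 16² + 24² = 256 + 576 ✓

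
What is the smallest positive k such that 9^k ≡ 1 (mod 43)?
21

43 is prime, so ord(9) divides φ(43) = 42.
Divisors of 42: 1, 2, 3, 6, 7, 14, 21, 42.
Repeated squaring: 9^1 ≡ 9, 9^2 ≡ 38, 9^4 ≡ 25, 9^8 ≡ 23, 9^16 ≡ 13, 9^32 ≡ 40 (mod 43).
Test 9^d mod 43 for each divisor d in increasing order:
9^1 ≡ 9
9^2 ≡ 38
9^3 = 9^2·9^1 ≡ 41
9^6 = 9^4·9^2 ≡ 4
9^7 = 9^4·9^2·9^1 ≡ 36
9^14 = 9^8·9^4·9^2 ≡ 6
9^21 = 9^16·9^4·9^1 ≡ 1  ← first divisor giving 1
The order is 21.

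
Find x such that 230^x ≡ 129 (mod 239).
159

Baby-step giant-step with step n = ⌈√239⌉ = 16.
Baby steps 230^j mod 239 (j:value) for j=0..15: 0:1, 1:230, 2:81, 3:227, 4:108, 5:223, 6:144, 7:138, 8:192, 9:184, 10:17, 11:86, 12:182, 13:35, 14:163, 15:206.
Giant-step multiplier: 230^(-16) ≡ 230^(238-16) = 230^222 ≡ 136 (mod 239).
Giant steps γ_i = 129·136^i mod 239: γ_0=129, γ_1=97, γ_2=47, γ_3=178, γ_4=69, γ_5=63, γ_6=203, γ_7=123, γ_8=237, γ_9=206 (in table at j=15).
x = i·n + j = 9·16 + 15 = 159.
Check: 230^159 ≡ 129 (mod 239).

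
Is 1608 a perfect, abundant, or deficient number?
abundant

Proper divisors of 1608: sum = 1 + 2 + 3 + 4 + 6 + 8 + 12 + 24 + 67 + 134 + 201 + 268 + 402 + 536 + 804 = 2472
Since 2472 > 1608, 1608 is abundant.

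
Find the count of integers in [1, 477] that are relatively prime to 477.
312

477 = 3^2 × 53
φ(n) = n × ∏(1 - 1/p) for each prime p dividing n
φ(477) = 477 × (1 - 1/3) × (1 - 1/53) = 312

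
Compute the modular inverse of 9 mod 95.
74

gcd(9, 95) = 1, so the inverse exists.
Extended Euclidean algorithm on (95, 9):
95 = 10 × 9 + 5  ⟹  5 = (1)·95 + (-10)·9
9 = 1 × 5 + 4  ⟹  4 = (-1)·95 + (11)·9
5 = 1 × 4 + 1  ⟹  1 = (2)·95 + (-21)·9
So (-21)·9 ≡ 1 (mod 95), i.e. 9^(-1) ≡ -21 ≡ 74 (mod 95).
Check: 9 × 74 = 666 ≡ 1 (mod 95)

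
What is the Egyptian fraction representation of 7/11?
1/2 + 1/8 + 1/88

Greedy algorithm:
7/11: ceiling(11/7) = 2, use 1/2
3/22: ceiling(22/3) = 8, use 1/8
1/88: ceiling(88/1) = 88, use 1/88
Result: 7/11 = 1/2 + 1/8 + 1/88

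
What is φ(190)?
72

190 = 2 × 5 × 19
φ(n) = n × ∏(1 - 1/p) for each prime p dividing n
φ(190) = 190 × (1 - 1/2) × (1 - 1/5) × (1 - 1/19) = 72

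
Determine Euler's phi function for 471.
312

471 = 3 × 157
φ(n) = n × ∏(1 - 1/p) for each prime p dividing n
φ(471) = 471 × (1 - 1/3) × (1 - 1/157) = 312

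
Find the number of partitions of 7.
15

p(n) counts ways to write n as a sum of positive integers (order ignored).
Examples: 7; 6 + 1; 5 + 2; 5 + 1 + 1; 4 + 3; ... (15 total)
p(7) = 15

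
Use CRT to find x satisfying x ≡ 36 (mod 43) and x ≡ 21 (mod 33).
681

Using Chinese Remainder Theorem:
M = 43 × 33 = 1419
M1 = 33, M2 = 43
y1 = 33^(-1) mod 43 = 30
y2 = 43^(-1) mod 33 = 10
x = (36×33×30 + 21×43×10) mod 1419 = 681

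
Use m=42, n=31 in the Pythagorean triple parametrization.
(803, 2604, 2725)

Euclid's formula: a = m² - n², b = 2mn, c = m² + n²
m = 42, n = 31
a = 42² - 31² = 1764 - 961 = 803
b = 2 × 42 × 31 = 2604
c = 42² + 31² = 1764 + 961 = 2725
Verification: 803² + 2604² = 644809 + 6780816 = 7425625 = 2725² ✓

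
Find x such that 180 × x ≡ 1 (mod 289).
114

gcd(180, 289) = 1, so the inverse exists.
Extended Euclidean algorithm on (289, 180):
289 = 1 × 180 + 109  ⟹  109 = (1)·289 + (-1)·180
180 = 1 × 109 + 71  ⟹  71 = (-1)·289 + (2)·180
109 = 1 × 71 + 38  ⟹  38 = (2)·289 + (-3)·180
71 = 1 × 38 + 33  ⟹  33 = (-3)·289 + (5)·180
38 = 1 × 33 + 5  ⟹  5 = (5)·289 + (-8)·180
33 = 6 × 5 + 3  ⟹  3 = (-33)·289 + (53)·180
5 = 1 × 3 + 2  ⟹  2 = (38)·289 + (-61)·180
3 = 1 × 2 + 1  ⟹  1 = (-71)·289 + (114)·180
So (114)·180 ≡ 1 (mod 289), i.e. 180^(-1) ≡ 114 (mod 289).
Check: 180 × 114 = 20520 ≡ 1 (mod 289)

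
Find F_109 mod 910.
639

Matrix identity: Q^n = [[F_(n+1), F_n], [F_n, F_(n-1)]] with Q = [[1,1],[1,0]].
n = 109 = 1101101₂. Square-and-multiply, entries mod 910:
Q^1 = [[1,1],[1,0]]
Q^3 = (Q^1)²·Q = [[3,2],[2,1]]
Q^6 = (Q^3)² = [[13,8],[8,5]]
Q^13 = (Q^6)²·Q = [[377,233],[233,144]]
Q^27 = (Q^13)²·Q = [[221,768],[768,363]]
Q^54 = (Q^27)² = [[755,792],[792,873]]
Q^109 = (Q^54)²·Q = [[545,639],[639,816]]
F_109 mod 910 = Q^109[0][1] = 639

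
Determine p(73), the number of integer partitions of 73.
6185689

p(n) counts ways to write n as a sum of positive integers (order ignored).
Euler's pentagonal recurrence: p(k) = p(k-1) + p(k-2) - p(k-5) - p(k-7) + p(k-12) + p(k-15) - ... (offsets j(3j∓1)/2, signs ++--, p(0)=1, p(<0)=0).
DP table for k = 0..72: p(0)=1, p(1)=1, p(2)=2, p(3)=3, p(4)=5, p(5)=7, p(6)=11, p(7)=15, p(8)=22, p(9)=30, p(10)=42, p(11)=56, p(12)=77, p(13)=101, p(14)=135, p(15)=176, p(16)=231, p(17)=297, p(18)=385, p(19)=490, p(20)=627, p(21)=792, p(22)=1002, p(23)=1255, p(24)=1575, p(25)=1958, p(26)=2436, p(27)=3010, p(28)=3718, p(29)=4565, p(30)=5604, p(31)=6842, p(32)=8349, p(33)=10143, p(34)=12310, p(35)=14883, p(36)=17977, p(37)=21637, p(38)=26015, p(39)=31185, p(40)=37338, p(41)=44583, p(42)=53174, p(43)=63261, p(44)=75175, p(45)=89134, p(46)=105558, p(47)=124754, p(48)=147273, p(49)=173525, p(50)=204226, p(51)=239943, p(52)=281589, p(53)=329931, p(54)=386155, p(55)=451276, p(56)=526823, p(57)=614154, p(58)=715220, p(59)=831820, p(60)=966467, p(61)=1121505, p(62)=1300156, p(63)=1505499, p(64)=1741630, p(65)=2012558, p(66)=2323520, p(67)=2679689, p(68)=3087735, p(69)=3554345, p(70)=4087968, p(71)=4697205, p(72)=5392783.
Final step: p(73) = p(72) + p(71) - p(68) - p(66) + p(61) + p(58) - p(51) - p(47) + p(38) + p(33) - p(22) - p(16) + p(3)
= 5392783 + 4697205 - 3087735 - 2323520 + 1121505 + 715220 - 239943 - 124754 + 26015 + 10143 - 1002 - 231 + 3
= 6185689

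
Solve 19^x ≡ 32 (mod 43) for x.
27

Baby-step giant-step with step n = ⌈√43⌉ = 7.
Baby steps 19^j mod 43 (j:value) for j=0..6: 0:1, 1:19, 2:17, 3:22, 4:31, 5:30, 6:11.
Giant-step multiplier: 19^(-7) ≡ 19^(42-7) = 19^35 ≡ 7 (mod 43).
Giant steps γ_i = 32·7^i mod 43: γ_0=32, γ_1=9, γ_2=20, γ_3=11 (in table at j=6).
x = i·n + j = 3·7 + 6 = 27.
Check: 19^27 ≡ 32 (mod 43).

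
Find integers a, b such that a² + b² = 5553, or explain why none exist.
48² + 57² (a=48, b=57)

Factorization: 5553 = 3^2 × 617
By Fermat: n is sum of two squares iff every prime p ≡ 3 (mod 4) appears to even power.
All primes ≡ 3 (mod 4) appear to even power.
Search a = 0, 1, 2, … for 5553 - a² a perfect square: first hit at a = 48: 5553 - 2304 = 3249 = 57².
5553 = 48² + 57² = 2304 + 3249 ✓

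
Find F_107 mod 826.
565

Matrix identity: Q^n = [[F_(n+1), F_n], [F_n, F_(n-1)]] with Q = [[1,1],[1,0]].
n = 107 = 1101011₂. Square-and-multiply, entries mod 826:
Q^1 = [[1,1],[1,0]]
Q^3 = (Q^1)²·Q = [[3,2],[2,1]]
Q^6 = (Q^3)² = [[13,8],[8,5]]
Q^13 = (Q^6)²·Q = [[377,233],[233,144]]
Q^26 = (Q^13)² = [[656,797],[797,685]]
Q^53 = (Q^26)²·Q = [[764,5],[5,759]]
Q^107 = (Q^53)²·Q = [[746,565],[565,181]]
F_107 mod 826 = Q^107[0][1] = 565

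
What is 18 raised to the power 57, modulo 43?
22

Repeated squaring. Binary of 57 = 111001.
18^1 ≡ 18 (mod 43); 18^2 ≡ 23 (mod 43); 18^4 ≡ 13 (mod 43); 18^8 ≡ 40 (mod 43); 18^16 ≡ 9 (mod 43); 18^32 ≡ 38 (mod 43)
18^57 = 18^1 × 18^8 × 18^16 × 18^32 ≡ 22 (mod 43)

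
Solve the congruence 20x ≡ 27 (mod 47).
x ≡ 46 (mod 47)

gcd(20, 47) = 1, which divides 27, so solutions exist.
Find 20^(-1) mod 47 by the extended Euclidean algorithm:
47 = 2 × 20 + 7  ⟹  7 = (1)·47 + (-2)·20
20 = 2 × 7 + 6  ⟹  6 = (-2)·47 + (5)·20
7 = 1 × 6 + 1  ⟹  1 = (3)·47 + (-7)·20
So (-7)·20 ≡ 1 (mod 47), i.e. 20^(-1) ≡ -7 ≡ 40 (mod 47).
x ≡ 40 × 27 = 1080 ≡ 46 (mod 47).
Check: 20 × 46 = 920 ≡ 27 (mod 47).
Unique solution: x ≡ 46 (mod 47)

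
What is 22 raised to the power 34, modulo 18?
4

Repeated squaring. Binary of 34 = 100010.
22^1 ≡ 4 (mod 18); 22^2 ≡ 16 (mod 18); 22^4 ≡ 4 (mod 18); 22^8 ≡ 16 (mod 18); 22^16 ≡ 4 (mod 18); 22^32 ≡ 16 (mod 18)
22^34 = 22^2 × 22^32 ≡ 4 (mod 18)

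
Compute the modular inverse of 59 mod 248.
227

gcd(59, 248) = 1, so the inverse exists.
Extended Euclidean algorithm on (248, 59):
248 = 4 × 59 + 12  ⟹  12 = (1)·248 + (-4)·59
59 = 4 × 12 + 11  ⟹  11 = (-4)·248 + (17)·59
12 = 1 × 11 + 1  ⟹  1 = (5)·248 + (-21)·59
So (-21)·59 ≡ 1 (mod 248), i.e. 59^(-1) ≡ -21 ≡ 227 (mod 248).
Check: 59 × 227 = 13393 ≡ 1 (mod 248)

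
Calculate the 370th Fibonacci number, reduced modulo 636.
127

Matrix identity: Q^n = [[F_(n+1), F_n], [F_n, F_(n-1)]] with Q = [[1,1],[1,0]].
n = 370 = 101110010₂. Square-and-multiply, entries mod 636:
Q^1 = [[1,1],[1,0]]
Q^2 = (Q^1)² = [[2,1],[1,1]]
Q^5 = (Q^2)²·Q = [[8,5],[5,3]]
Q^11 = (Q^5)²·Q = [[144,89],[89,55]]
Q^23 = (Q^11)²·Q = [[576,37],[37,539]]
Q^46 = (Q^23)² = [[517,551],[551,602]]
Q^92 = (Q^46)² = [[398,285],[285,113]]
Q^185 = (Q^92)²·Q = [[484,493],[493,627]]
Q^370 = (Q^185)² = [[305,127],[127,178]]
F_370 mod 636 = Q^370[0][1] = 127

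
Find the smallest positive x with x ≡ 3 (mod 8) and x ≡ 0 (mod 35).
35

Using Chinese Remainder Theorem:
M = 8 × 35 = 280
M1 = 35, M2 = 8
y1 = 35^(-1) mod 8 = 3
y2 = 8^(-1) mod 35 = 22
x = (3×35×3 + 0×8×22) mod 280 = 35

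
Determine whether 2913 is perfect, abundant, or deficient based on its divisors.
deficient

Proper divisors of 2913: sum = 1 + 3 + 971 = 975
Since 975 < 2913, 2913 is deficient.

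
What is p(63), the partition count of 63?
1505499

p(n) counts ways to write n as a sum of positive integers (order ignored).
Euler's pentagonal recurrence: p(k) = p(k-1) + p(k-2) - p(k-5) - p(k-7) + p(k-12) + p(k-15) - ... (offsets j(3j∓1)/2, signs ++--, p(0)=1, p(<0)=0).
DP table for k = 0..62: p(0)=1, p(1)=1, p(2)=2, p(3)=3, p(4)=5, p(5)=7, p(6)=11, p(7)=15, p(8)=22, p(9)=30, p(10)=42, p(11)=56, p(12)=77, p(13)=101, p(14)=135, p(15)=176, p(16)=231, p(17)=297, p(18)=385, p(19)=490, p(20)=627, p(21)=792, p(22)=1002, p(23)=1255, p(24)=1575, p(25)=1958, p(26)=2436, p(27)=3010, p(28)=3718, p(29)=4565, p(30)=5604, p(31)=6842, p(32)=8349, p(33)=10143, p(34)=12310, p(35)=14883, p(36)=17977, p(37)=21637, p(38)=26015, p(39)=31185, p(40)=37338, p(41)=44583, p(42)=53174, p(43)=63261, p(44)=75175, p(45)=89134, p(46)=105558, p(47)=124754, p(48)=147273, p(49)=173525, p(50)=204226, p(51)=239943, p(52)=281589, p(53)=329931, p(54)=386155, p(55)=451276, p(56)=526823, p(57)=614154, p(58)=715220, p(59)=831820, p(60)=966467, p(61)=1121505, p(62)=1300156.
Final step: p(63) = p(62) + p(61) - p(58) - p(56) + p(51) + p(48) - p(41) - p(37) + p(28) + p(23) - p(12) - p(6)
= 1300156 + 1121505 - 715220 - 526823 + 239943 + 147273 - 44583 - 21637 + 3718 + 1255 - 77 - 11
= 1505499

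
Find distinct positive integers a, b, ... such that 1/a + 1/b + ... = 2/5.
1/3 + 1/15

Greedy algorithm:
2/5: ceiling(5/2) = 3, use 1/3
1/15: ceiling(15/1) = 15, use 1/15
Result: 2/5 = 1/3 + 1/15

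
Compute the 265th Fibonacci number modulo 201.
13

Matrix identity: Q^n = [[F_(n+1), F_n], [F_n, F_(n-1)]] with Q = [[1,1],[1,0]].
n = 265 = 100001001₂. Square-and-multiply, entries mod 201:
Q^1 = [[1,1],[1,0]]
Q^2 = (Q^1)² = [[2,1],[1,1]]
Q^4 = (Q^2)² = [[5,3],[3,2]]
Q^8 = (Q^4)² = [[34,21],[21,13]]
Q^16 = (Q^8)² = [[190,183],[183,7]]
Q^33 = (Q^16)²·Q = [[115,43],[43,72]]
Q^66 = (Q^33)² = [[200,1],[1,199]]
Q^132 = (Q^66)² = [[2,198],[198,5]]
Q^265 = (Q^132)²·Q = [[193,13],[13,180]]
F_265 mod 201 = Q^265[0][1] = 13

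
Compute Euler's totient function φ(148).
72

148 = 2^2 × 37
φ(n) = n × ∏(1 - 1/p) for each prime p dividing n
φ(148) = 148 × (1 - 1/2) × (1 - 1/37) = 72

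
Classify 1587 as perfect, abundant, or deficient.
deficient

Proper divisors of 1587: sum = 1 + 3 + 23 + 69 + 529 = 625
Since 625 < 1587, 1587 is deficient.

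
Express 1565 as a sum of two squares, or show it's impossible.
11² + 38² (a=11, b=38)

Factorization: 1565 = 5 × 313
By Fermat: n is sum of two squares iff every prime p ≡ 3 (mod 4) appears to even power.
All primes ≡ 3 (mod 4) appear to even power.
Search a = 0, 1, 2, … for 1565 - a² a perfect square: first hit at a = 11: 1565 - 121 = 1444 = 38².
1565 = 11² + 38² = 121 + 1444 ✓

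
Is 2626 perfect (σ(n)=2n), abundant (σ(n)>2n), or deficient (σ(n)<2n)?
deficient

Proper divisors of 2626: sum = 1 + 2 + 13 + 26 + 101 + 202 + 1313 = 1658
Since 1658 < 2626, 2626 is deficient.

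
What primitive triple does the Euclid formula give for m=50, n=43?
(651, 4300, 4349)

Euclid's formula: a = m² - n², b = 2mn, c = m² + n²
m = 50, n = 43
a = 50² - 43² = 2500 - 1849 = 651
b = 2 × 50 × 43 = 4300
c = 50² + 43² = 2500 + 1849 = 4349
Verification: 651² + 4300² = 423801 + 18490000 = 18913801 = 4349² ✓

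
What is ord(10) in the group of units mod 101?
4

101 is prime, so ord(10) divides φ(101) = 100.
Divisors of 100: 1, 2, 4, 5, 10, 20, 25, 50, 100.
Repeated squaring: 10^1 ≡ 10, 10^2 ≡ 100, 10^4 ≡ 1, 10^8 ≡ 1, 10^16 ≡ 1, 10^32 ≡ 1, 10^64 ≡ 1 (mod 101).
Test 10^d mod 101 for each divisor d in increasing order:
10^1 ≡ 10
10^2 ≡ 100
10^4 ≡ 1  ← first divisor giving 1
The order is 4.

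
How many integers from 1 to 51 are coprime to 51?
32

51 = 3 × 17
φ(n) = n × ∏(1 - 1/p) for each prime p dividing n
φ(51) = 51 × (1 - 1/3) × (1 - 1/17) = 32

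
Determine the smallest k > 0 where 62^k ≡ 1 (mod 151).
75

151 is prime, so ord(62) divides φ(151) = 150.
Divisors of 150: 1, 2, 3, 5, 6, 10, 15, 25, 30, 50, 75, 150.
Repeated squaring: 62^1 ≡ 62, 62^2 ≡ 69, 62^4 ≡ 80, 62^8 ≡ 58, 62^16 ≡ 42, 62^32 ≡ 103, 62^64 ≡ 39, 62^128 ≡ 11 (mod 151).
Test 62^d mod 151 for each divisor d in increasing order:
62^1 ≡ 62
62^2 ≡ 69
62^3 = 62^2·62^1 ≡ 50
62^5 = 62^4·62^1 ≡ 128
62^6 = 62^4·62^2 ≡ 84
62^10 = 62^8·62^2 ≡ 76
62^15 = 62^8·62^4·62^2·62^1 ≡ 64
62^25 = 62^16·62^8·62^1 ≡ 32
62^30 = 62^16·62^8·62^4·62^2 ≡ 19
62^50 = 62^32·62^16·62^2 ≡ 118
62^75 = 62^64·62^8·62^2·62^1 ≡ 1  ← first divisor giving 1
The order is 75.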